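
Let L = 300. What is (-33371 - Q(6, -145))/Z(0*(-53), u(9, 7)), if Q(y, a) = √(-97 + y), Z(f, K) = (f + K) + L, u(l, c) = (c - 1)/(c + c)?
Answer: -233597/2103 - 7*I*√91/2103 ≈ -111.08 - 0.031753*I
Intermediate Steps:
u(l, c) = (-1 + c)/(2*c) (u(l, c) = (-1 + c)/((2*c)) = (-1 + c)*(1/(2*c)) = (-1 + c)/(2*c))
Z(f, K) = 300 + K + f (Z(f, K) = (f + K) + 300 = (K + f) + 300 = 300 + K + f)
(-33371 - Q(6, -145))/Z(0*(-53), u(9, 7)) = (-33371 - √(-97 + 6))/(300 + (½)*(-1 + 7)/7 + 0*(-53)) = (-33371 - √(-91))/(300 + (½)*(⅐)*6 + 0) = (-33371 - I*√91)/(300 + 3/7 + 0) = (-33371 - I*√91)/(2103/7) = (-33371 - I*√91)*(7/2103) = -233597/2103 - 7*I*√91/2103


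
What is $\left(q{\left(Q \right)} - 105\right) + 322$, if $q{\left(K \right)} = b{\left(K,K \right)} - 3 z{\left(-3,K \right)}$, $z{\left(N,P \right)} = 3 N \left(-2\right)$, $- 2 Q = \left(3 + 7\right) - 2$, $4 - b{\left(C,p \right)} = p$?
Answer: $171$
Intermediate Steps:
$b{\left(C,p \right)} = 4 - p$
$Q = -4$ ($Q = - \frac{\left(3 + 7\right) - 2}{2} = - \frac{10 - 2}{2} = \left(- \frac{1}{2}\right) 8 = -4$)
$z{\left(N,P \right)} = - 6 N$ ($z{\left(N,P \right)} = 3 \left(- 2 N\right) = - 6 N$)
$q{\left(K \right)} = -50 - K$ ($q{\left(K \right)} = \left(4 - K\right) - 3 \left(\left(-6\right) \left(-3\right)\right) = \left(4 - K\right) - 54 = -50 - K$)
$\left(q{\left(Q \right)} - 105\right) + 322 = \left(\left(-50 - -4\right) - 105\right) + 322 = \left(\left(-50 + 4\right) - 105\right) + 322 = \left(-46 - 105\right) + 322 = -151 + 322 = 171$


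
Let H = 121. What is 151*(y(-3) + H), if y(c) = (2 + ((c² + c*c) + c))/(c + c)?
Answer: 107059/6 ≈ 17843.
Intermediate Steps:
y(c) = (2 + c + 2*c²)/(2*c) (y(c) = (2 + ((c² + c²) + c))/((2*c)) = (2 + (2*c² + c))*(1/(2*c)) = (2 + (c + 2*c²))*(1/(2*c)) = (2 + c + 2*c²)*(1/(2*c)) = (2 + c + 2*c²)/(2*c))
151*(y(-3) + H) = 151*((½ - 3 + 1/(-3)) + 121) = 151*((½ - 3 - ⅓) + 121) = 151*(-17/6 + 121) = 151*(709/6) = 107059/6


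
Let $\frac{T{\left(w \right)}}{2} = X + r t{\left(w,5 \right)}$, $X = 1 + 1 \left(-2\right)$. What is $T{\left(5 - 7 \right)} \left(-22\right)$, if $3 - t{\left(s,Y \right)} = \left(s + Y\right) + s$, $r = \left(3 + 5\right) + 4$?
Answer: $-1012$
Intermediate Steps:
$X = -1$ ($X = 1 - 2 = -1$)
$r = 12$ ($r = 8 + 4 = 12$)
$t{\left(s,Y \right)} = 3 - Y - 2 s$ ($t{\left(s,Y \right)} = 3 - \left(\left(s + Y\right) + s\right) = 3 - \left(\left(Y + s\right) + s\right) = 3 - \left(Y + 2 s\right) = 3 - Y - 2 s$)
$T{\left(w \right)} = -50 - 48 w$ ($T{\left(w \right)} = 2 \left(-1 + 12 \left(3 - 5 - 2 w\right)\right) = 2 \left(-1 + 12 \left(-2 - 2 w\right)\right) = 2 \left(-1 - \left(24 + 24 w\right)\right) = 2 \left(-25 - 24 w\right) = -50 - 48 w$)
$T{\left(5 - 7 \right)} \left(-22\right) = \left(-50 - 48 \left(5 - 7\right)\right) \left(-22\right) = \left(-50 - -96\right) \left(-22\right) = \left(-50 + 96\right) \left(-22\right) = 46 \left(-22\right) = -1012$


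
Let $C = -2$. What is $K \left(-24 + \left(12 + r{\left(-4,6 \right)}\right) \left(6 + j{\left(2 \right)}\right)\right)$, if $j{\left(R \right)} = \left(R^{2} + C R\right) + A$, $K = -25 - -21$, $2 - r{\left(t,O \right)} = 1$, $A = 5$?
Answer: $-476$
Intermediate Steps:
$r{\left(t,O \right)} = 1$ ($r{\left(t,O \right)} = 2 - 1 = 1$)
$K = -4$ ($K = -25 + 21 = -4$)
$j{\left(R \right)} = 5 + R^{2} - 2 R$ ($j{\left(R \right)} = \left(R^{2} - 2 R\right) + 5 = 5 + R^{2} - 2 R$)
$K \left(-24 + \left(12 + r{\left(-4,6 \right)}\right) \left(6 + j{\left(2 \right)}\right)\right) = - 4 \left(-24 + \left(12 + 1\right) \left(6 + \left(5 + 2^{2} - 4\right)\right)\right) = - 4 \left(-24 + 13 \left(6 + \left(5 + 4 - 4\right)\right)\right) = - 4 \left(-24 + 13 \left(6 + 5\right)\right) = - 4 \left(-24 + 13 \cdot 11\right) = - 4 \left(-24 + 143\right) = \left(-4\right) 119 = -476$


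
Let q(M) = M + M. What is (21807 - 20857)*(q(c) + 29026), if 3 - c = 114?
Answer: 27363800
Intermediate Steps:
c = -111 (c = 3 - 1*114 = 3 - 114 = -111)
q(M) = 2*M
(21807 - 20857)*(q(c) + 29026) = (21807 - 20857)*(2*(-111) + 29026) = 950*(-222 + 29026) = 950*28804 = 27363800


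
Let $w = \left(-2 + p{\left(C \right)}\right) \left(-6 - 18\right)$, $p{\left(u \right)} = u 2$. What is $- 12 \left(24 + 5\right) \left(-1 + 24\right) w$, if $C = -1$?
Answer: $-768384$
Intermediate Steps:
$p{\left(u \right)} = 2 u$
$w = 96$ ($w = \left(-2 + 2 \left(-1\right)\right) \left(-6 - 18\right) = \left(-2 - 2\right) \left(-24\right) = \left(-4\right) \left(-24\right) = 96$)
$- 12 \left(24 + 5\right) \left(-1 + 24\right) w = - 12 \left(24 + 5\right) \left(-1 + 24\right) 96 = - 12 \cdot 29 \cdot 23 \cdot 96 = \left(-12\right) 667 \cdot 96 = \left(-8004\right) 96 = -768384$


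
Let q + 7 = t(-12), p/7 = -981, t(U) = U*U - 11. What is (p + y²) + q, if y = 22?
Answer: -6257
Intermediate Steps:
t(U) = -11 + U² (t(U) = U² - 11 = -11 + U²)
p = -6867 (p = 7*(-981) = -6867)
q = 126 (q = -7 + (-11 + (-12)²) = -7 + (-11 + 144) = -7 + 133 = 126)
(p + y²) + q = (-6867 + 22²) + 126 = (-6867 + 484) + 126 = -6383 + 126 = -6257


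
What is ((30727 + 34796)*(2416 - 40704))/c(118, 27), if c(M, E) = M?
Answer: -1254372312/59 ≈ -2.1261e+7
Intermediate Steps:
((30727 + 34796)*(2416 - 40704))/c(118, 27) = ((30727 + 34796)*(2416 - 40704))/118 = (65523*(-38288))*(1/118) = -2508744624*1/118 = -1254372312/59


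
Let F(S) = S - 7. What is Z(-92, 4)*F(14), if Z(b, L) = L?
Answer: 28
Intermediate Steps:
F(S) = -7 + S
Z(-92, 4)*F(14) = 4*(-7 + 14) = 4*7 = 28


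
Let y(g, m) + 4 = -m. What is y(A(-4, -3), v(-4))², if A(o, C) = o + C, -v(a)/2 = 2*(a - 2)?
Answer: 784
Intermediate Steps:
v(a) = 8 - 4*a (v(a) = -4*(a - 2) = -4*(-2 + a) = -2*(-4 + 2*a) = 8 - 4*a)
A(o, C) = C + o
y(g, m) = -4 - m
y(A(-4, -3), v(-4))² = (-4 - (8 - 4*(-4)))² = (-4 - (8 + 16))² = (-4 - 1*24)² = (-4 - 24)² = (-28)² = 784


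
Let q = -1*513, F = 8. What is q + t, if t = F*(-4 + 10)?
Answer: -465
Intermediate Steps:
t = 48 (t = 8*(-4 + 10) = 8*6 = 48)
q = -513
q + t = -513 + 48 = -465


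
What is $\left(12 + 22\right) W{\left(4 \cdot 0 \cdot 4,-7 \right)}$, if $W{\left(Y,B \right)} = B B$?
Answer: $1666$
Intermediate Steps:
$W{\left(Y,B \right)} = B^{2}$
$\left(12 + 22\right) W{\left(4 \cdot 0 \cdot 4,-7 \right)} = \left(12 + 22\right) \left(-7\right)^{2} = 34 \cdot 49 = 1666$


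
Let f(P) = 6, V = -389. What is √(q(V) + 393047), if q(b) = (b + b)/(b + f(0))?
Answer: √57655969357/383 ≈ 626.94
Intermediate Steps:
q(b) = 2*b/(6 + b) (q(b) = (b + b)/(b + 6) = (2*b)/(6 + b) = 2*b/(6 + b))
√(q(V) + 393047) = √(2*(-389)/(6 - 389) + 393047) = √(2*(-389)/(-383) + 393047) = √(2*(-389)*(-1/383) + 393047) = √(778/383 + 393047) = √(150537779/383) = √57655969357/383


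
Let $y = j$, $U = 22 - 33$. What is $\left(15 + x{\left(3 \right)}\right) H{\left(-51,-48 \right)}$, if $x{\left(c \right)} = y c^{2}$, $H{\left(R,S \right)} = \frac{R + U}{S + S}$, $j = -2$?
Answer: $- \frac{31}{16} \approx -1.9375$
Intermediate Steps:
$U = -11$ ($U = 22 - 33 = -11$)
$y = -2$
$H{\left(R,S \right)} = \frac{-11 + R}{2 S}$ ($H{\left(R,S \right)} = \frac{R - 11}{S + S} = \frac{-11 + R}{2 S}$)
$x{\left(c \right)} = - 2 c^{2}$
$\left(15 + x{\left(3 \right)}\right) H{\left(-51,-48 \right)} = \left(15 - 2 \cdot 3^{2}\right) \frac{-11 - 51}{2 \left(-48\right)} = \left(15 - 18\right) \frac{1}{2} \left(- \frac{1}{48}\right) \left(-62\right) = \left(15 - 18\right) \frac{31}{48} = \left(-3\right) \frac{31}{48} = - \frac{31}{16}$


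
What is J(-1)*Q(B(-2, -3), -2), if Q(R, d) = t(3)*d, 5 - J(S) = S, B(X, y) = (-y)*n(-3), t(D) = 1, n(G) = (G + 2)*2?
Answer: -12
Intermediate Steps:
n(G) = 4 + 2*G (n(G) = (2 + G)*2 = 4 + 2*G)
B(X, y) = 2*y (B(X, y) = (-y)*(4 + 2*(-3)) = (-y)*(4 - 6) = -y*(-2) = 2*y)
J(S) = 5 - S
Q(R, d) = d (Q(R, d) = 1*d = d)
J(-1)*Q(B(-2, -3), -2) = (5 - 1*(-1))*(-2) = (5 + 1)*(-2) = 6*(-2) = -12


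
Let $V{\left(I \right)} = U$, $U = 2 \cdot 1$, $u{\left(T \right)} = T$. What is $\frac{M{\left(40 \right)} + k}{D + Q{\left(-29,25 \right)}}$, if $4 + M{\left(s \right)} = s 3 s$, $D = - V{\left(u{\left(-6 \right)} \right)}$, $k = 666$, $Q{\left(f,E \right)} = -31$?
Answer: $- \frac{5462}{33} \approx -165.52$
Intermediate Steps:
$U = 2$
$V{\left(I \right)} = 2$
$D = -2$ ($D = \left(-1\right) 2 = -2$)
$M{\left(s \right)} = -4 + 3 s^{2}$ ($M{\left(s \right)} = -4 + s 3 s = -4 + 3 s s = -4 + 3 s^{2}$)
$\frac{M{\left(40 \right)} + k}{D + Q{\left(-29,25 \right)}} = \frac{\left(-4 + 3 \cdot 40^{2}\right) + 666}{-2 - 31} = \frac{\left(-4 + 3 \cdot 1600\right) + 666}{-33} = \left(\left(-4 + 4800\right) + 666\right) \left(- \frac{1}{33}\right) = \left(4796 + 666\right) \left(- \frac{1}{33}\right) = 5462 \left(- \frac{1}{33}\right) = - \frac{5462}{33}$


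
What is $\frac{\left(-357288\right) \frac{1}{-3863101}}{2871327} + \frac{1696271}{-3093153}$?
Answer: $- \frac{6271806843960301751}{11436650920919293377} \approx -0.5484$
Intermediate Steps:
$\frac{\left(-357288\right) \frac{1}{-3863101}}{2871327} + \frac{1696271}{-3093153} = \left(-357288\right) \left(- \frac{1}{3863101}\right) \frac{1}{2871327} + 1696271 \left(- \frac{1}{3093153}\right) = \frac{357288}{3863101} \cdot \frac{1}{2871327} - \frac{1696271}{3093153} = \frac{119096}{3697408735009} - \frac{1696271}{3093153} = - \frac{6271806843960301751}{11436650920919293377}$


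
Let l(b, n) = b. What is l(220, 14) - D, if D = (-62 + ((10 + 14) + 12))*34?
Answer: 1104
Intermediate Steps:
D = -884 (D = (-62 + (24 + 12))*34 = (-62 + 36)*34 = -26*34 = -884)
l(220, 14) - D = 220 - 1*(-884) = 220 + 884 = 1104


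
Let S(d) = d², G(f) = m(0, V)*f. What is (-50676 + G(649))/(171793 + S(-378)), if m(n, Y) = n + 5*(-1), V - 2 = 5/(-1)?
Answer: -53921/314677 ≈ -0.17135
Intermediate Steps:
V = -3 (V = 2 + 5/(-1) = 2 + 5*(-1) = 2 - 5 = -3)
m(n, Y) = -5 + n (m(n, Y) = n - 5 = -5 + n)
G(f) = -5*f (G(f) = (-5 + 0)*f = -5*f)
(-50676 + G(649))/(171793 + S(-378)) = (-50676 - 5*649)/(171793 + (-378)²) = (-50676 - 3245)/(171793 + 142884) = -53921/314677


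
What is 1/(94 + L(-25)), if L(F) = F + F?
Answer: 1/44 ≈ 0.022727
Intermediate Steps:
L(F) = 2*F
1/(94 + L(-25)) = 1/(94 + 2*(-25)) = 1/(94 - 50) = 1/44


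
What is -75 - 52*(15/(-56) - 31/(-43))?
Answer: -59333/602 ≈ -98.560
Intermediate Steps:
-75 - 52*(15/(-56) - 31/(-43)) = -75 - 52*(15*(-1/56) - 31*(-1/43)) = -75 - 52*(-15/56 + 31/43) = -75 - 52*1091/2408 = -75 - 14183/602 = -59333/602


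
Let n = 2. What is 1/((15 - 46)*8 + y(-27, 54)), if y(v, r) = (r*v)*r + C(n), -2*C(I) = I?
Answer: -1/78981 ≈ -1.2661e-5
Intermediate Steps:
C(I) = -I/2
y(v, r) = -1 + v*r² (y(v, r) = (r*v)*r - ½*2 = v*r² - 1 = -1 + v*r²)
1/((15 - 46)*8 + y(-27, 54)) = 1/((15 - 46)*8 + (-1 - 27*54²)) = 1/(-31*8 + (-1 - 27*2916)) = 1/(-248 + (-1 - 78732)) = 1/(-248 - 78733) = 1/(-78981) = -1/78981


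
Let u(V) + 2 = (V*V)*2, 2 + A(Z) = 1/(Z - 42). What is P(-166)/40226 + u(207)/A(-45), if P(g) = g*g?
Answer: -149951106226/3519775 ≈ -42603.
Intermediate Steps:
A(Z) = -2 + 1/(-42 + Z) (A(Z) = -2 + 1/(Z - 42) = -2 + 1/(-42 + Z))
P(g) = g**2
u(V) = -2 + 2*V**2 (u(V) = -2 + (V*V)*2 = -2 + V**2*2 = -2 + 2*V**2)
P(-166)/40226 + u(207)/A(-45) = (-166)**2/40226 + (-2 + 2*207**2)/(((85 - 2*(-45))/(-42 - 45))) = 27556*(1/40226) + (-2 + 2*42849)/(((85 + 90)/(-87))) = 13778/20113 + (-2 + 85698)/((-1/87*175)) = 13778/20113 + 85696/(-175/87) = 13778/20113 + 85696*(-87/175) = 13778/20113 - 7455552/175 = -149951106226/3519775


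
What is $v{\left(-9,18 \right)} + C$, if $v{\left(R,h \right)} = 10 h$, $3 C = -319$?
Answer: $\frac{221}{3} \approx 73.667$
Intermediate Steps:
$C = - \frac{319}{3}$ ($C = \frac{1}{3} \left(-319\right) = - \frac{319}{3} \approx -106.33$)
$v{\left(-9,18 \right)} + C = 10 \cdot 18 - \frac{319}{3} = 180 - \frac{319}{3} = \frac{221}{3}$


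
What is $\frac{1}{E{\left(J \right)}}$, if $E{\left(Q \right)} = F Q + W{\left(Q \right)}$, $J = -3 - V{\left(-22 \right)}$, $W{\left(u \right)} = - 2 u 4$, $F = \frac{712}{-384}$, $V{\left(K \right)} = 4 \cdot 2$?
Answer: $\frac{48}{5203} \approx 0.0092254$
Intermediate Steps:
$V{\left(K \right)} = 8$
$F = - \frac{89}{48}$ ($F = 712 \left(- \frac{1}{384}\right) = - \frac{89}{48} \approx -1.8542$)
$W{\left(u \right)} = - 8 u$
$J = -11$ ($J = -3 - 8 = -11$)
$E{\left(Q \right)} = - \frac{473 Q}{48}$ ($E{\left(Q \right)} = - \frac{89 Q}{48} - 8 Q = - \frac{473 Q}{48}$)
$\frac{1}{E{\left(J \right)}} = \frac{1}{\left(- \frac{473}{48}\right) \left(-11\right)} = \frac{1}{\frac{5203}{48}} = \frac{48}{5203}$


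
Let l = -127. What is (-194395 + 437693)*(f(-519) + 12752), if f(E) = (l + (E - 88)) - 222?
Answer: 2869943208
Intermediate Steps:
f(E) = -437 + E (f(E) = (-127 + (E - 88)) - 222 = (-127 + (-88 + E)) - 222 = (-215 + E) - 222 = -437 + E)
(-194395 + 437693)*(f(-519) + 12752) = (-194395 + 437693)*((-437 - 519) + 12752) = 243298*(-956 + 12752) = 243298*11796 = 2869943208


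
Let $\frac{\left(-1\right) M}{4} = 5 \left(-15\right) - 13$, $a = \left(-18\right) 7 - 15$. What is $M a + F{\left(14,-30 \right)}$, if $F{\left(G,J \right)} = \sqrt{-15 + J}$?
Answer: $-49632 + 3 i \sqrt{5} \approx -49632.0 + 6.7082 i$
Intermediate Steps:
$a = -141$ ($a = -126 - 15 = -141$)
$M = 352$ ($M = - 4 \left(5 \left(-15\right) - 13\right) = - 4 \left(-75 - 13\right) = \left(-4\right) \left(-88\right) = 352$)
$M a + F{\left(14,-30 \right)} = 352 \left(-141\right) + \sqrt{-15 - 30} = -49632 + \sqrt{-45} = -49632 + 3 i \sqrt{5}$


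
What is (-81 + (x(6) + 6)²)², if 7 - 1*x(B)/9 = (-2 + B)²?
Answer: 30735936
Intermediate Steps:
x(B) = 63 - 9*(-2 + B)²
(-81 + (x(6) + 6)²)² = (-81 + ((63 - 9*(-2 + 6)²) + 6)²)² = (-81 + ((63 - 9*4²) + 6)²)² = (-81 + ((63 - 9*16) + 6)²)² = (-81 + ((63 - 144) + 6)²)² = (-81 + (-81 + 6)²)² = (-81 + (-75)²)² = (-81 + 5625)² = 5544² = 30735936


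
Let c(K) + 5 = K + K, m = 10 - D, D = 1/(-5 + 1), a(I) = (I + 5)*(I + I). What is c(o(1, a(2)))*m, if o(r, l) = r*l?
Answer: 2091/4 ≈ 522.75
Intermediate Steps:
a(I) = 2*I*(5 + I) (a(I) = (5 + I)*(2*I) = 2*I*(5 + I))
D = -1/4 (D = 1/(-4) = -1/4 ≈ -0.25000)
m = 41/4 (m = 10 - 1*(-1/4) = 10 + 1/4 = 41/4 ≈ 10.250)
o(r, l) = l*r
c(K) = -5 + 2*K (c(K) = -5 + (K + K) = -5 + 2*K)
c(o(1, a(2)))*m = (-5 + 2*((2*2*(5 + 2))*1))*(41/4) = (-5 + 2*((2*2*7)*1))*(41/4) = (-5 + 2*(28*1))*(41/4) = (-5 + 2*28)*(41/4) = (-5 + 56)*(41/4) = 51*(41/4) = 2091/4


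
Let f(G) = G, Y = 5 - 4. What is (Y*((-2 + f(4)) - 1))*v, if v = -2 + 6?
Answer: 4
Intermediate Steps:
Y = 1
v = 4
(Y*((-2 + f(4)) - 1))*v = (1*((-2 + 4) - 1))*4 = (1*(2 - 1))*4 = (1*1)*4 = 1*4 = 4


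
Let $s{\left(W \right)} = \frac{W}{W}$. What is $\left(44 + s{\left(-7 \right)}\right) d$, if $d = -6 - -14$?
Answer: $360$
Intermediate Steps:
$s{\left(W \right)} = 1$
$d = 8$ ($d = -6 + 14 = 8$)
$\left(44 + s{\left(-7 \right)}\right) d = \left(44 + 1\right) 8 = 45 \cdot 8 = 360$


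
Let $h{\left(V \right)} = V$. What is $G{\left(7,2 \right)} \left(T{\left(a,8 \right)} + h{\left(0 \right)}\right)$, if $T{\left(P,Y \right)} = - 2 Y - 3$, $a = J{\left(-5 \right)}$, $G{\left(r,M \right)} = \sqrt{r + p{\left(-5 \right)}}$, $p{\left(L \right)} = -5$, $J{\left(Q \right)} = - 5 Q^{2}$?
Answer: $- 19 \sqrt{2} \approx -26.87$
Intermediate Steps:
$G{\left(r,M \right)} = \sqrt{-5 + r}$ ($G{\left(r,M \right)} = \sqrt{r - 5} = \sqrt{-5 + r}$)
$a = -125$ ($a = - 5 \left(-5\right)^{2} = \left(-5\right) 25 = -125$)
$T{\left(P,Y \right)} = -3 - 2 Y$
$G{\left(7,2 \right)} \left(T{\left(a,8 \right)} + h{\left(0 \right)}\right) = \sqrt{-5 + 7} \left(\left(-3 - 16\right) + 0\right) = \sqrt{2} \left(\left(-3 - 16\right) + 0\right) = \sqrt{2} \left(-19 + 0\right) = \sqrt{2} \left(-19\right) = - 19 \sqrt{2}$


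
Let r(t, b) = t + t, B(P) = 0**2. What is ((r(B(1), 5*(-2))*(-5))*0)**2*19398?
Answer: 0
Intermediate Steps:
B(P) = 0
r(t, b) = 2*t
((r(B(1), 5*(-2))*(-5))*0)**2*19398 = (((2*0)*(-5))*0)**2*19398 = ((0*(-5))*0)**2*19398 = (0*0)**2*19398 = 0**2*19398 = 0*19398 = 0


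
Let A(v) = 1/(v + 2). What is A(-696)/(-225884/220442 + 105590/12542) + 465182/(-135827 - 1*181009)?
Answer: -22919300784791390/15608290717806111 ≈ -1.4684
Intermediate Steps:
A(v) = 1/(2 + v)
A(-696)/(-225884/220442 + 105590/12542) + 465182/(-135827 - 1*181009) = 1/((2 - 696)*(-225884/220442 + 105590/12542)) + 465182/(-135827 - 1*181009) = 1/((-694)*(-225884*1/220442 + 105590*(1/12542))) + 465182/(-135827 - 181009) = -1/(694*(-112942/110221 + 52795/6271)) + 465182/(-316836) = -1/(694*5110858413/691195891) + 465182*(-1/316836) = -1/694*691195891/5110858413 - 232591/158418 = -691195891/3546935738622 - 232591/158418 = -22919300784791390/15608290717806111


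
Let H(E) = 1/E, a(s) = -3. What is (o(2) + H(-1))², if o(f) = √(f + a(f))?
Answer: (-1 + I)² ≈ -2.0*I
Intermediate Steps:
o(f) = √(-3 + f) (o(f) = √(f - 3) = √(-3 + f))
(o(2) + H(-1))² = (√(-3 + 2) + 1/(-1))² = (√(-1) - 1)² = (I - 1)² = (-1 + I)²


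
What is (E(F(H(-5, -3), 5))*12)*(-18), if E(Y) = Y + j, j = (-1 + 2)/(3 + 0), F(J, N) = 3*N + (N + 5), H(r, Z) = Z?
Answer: -5472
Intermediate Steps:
F(J, N) = 5 + 4*N (F(J, N) = 3*N + (5 + N) = 5 + 4*N)
j = ⅓ (j = 1/3 = 1*(⅓) = ⅓ ≈ 0.33333)
E(Y) = ⅓ + Y (E(Y) = Y + ⅓ = ⅓ + Y)
(E(F(H(-5, -3), 5))*12)*(-18) = ((⅓ + (5 + 4*5))*12)*(-18) = ((⅓ + (5 + 20))*12)*(-18) = ((⅓ + 25)*12)*(-18) = ((76/3)*12)*(-18) = 304*(-18) = -5472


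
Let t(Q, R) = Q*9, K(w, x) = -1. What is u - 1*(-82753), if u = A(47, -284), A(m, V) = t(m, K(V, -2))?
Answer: 83176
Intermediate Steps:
t(Q, R) = 9*Q
A(m, V) = 9*m
u = 423 (u = 9*47 = 423)
u - 1*(-82753) = 423 - 1*(-82753) = 423 + 82753 = 83176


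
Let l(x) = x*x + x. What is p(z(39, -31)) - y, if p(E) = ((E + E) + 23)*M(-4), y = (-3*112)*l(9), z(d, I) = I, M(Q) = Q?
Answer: 30396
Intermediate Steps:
l(x) = x + x² (l(x) = x² + x = x + x²)
y = -30240 (y = (-3*112)*(9*(1 + 9)) = -3024*10 = -336*90 = -30240)
p(E) = -92 - 8*E (p(E) = ((E + E) + 23)*(-4) = (2*E + 23)*(-4) = (23 + 2*E)*(-4) = -92 - 8*E)
p(z(39, -31)) - y = (-92 - 8*(-31)) - 1*(-30240) = (-92 + 248) + 30240 = 156 + 30240 = 30396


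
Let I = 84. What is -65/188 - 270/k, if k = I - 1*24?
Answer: -911/188 ≈ -4.8457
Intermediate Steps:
k = 60 (k = 84 - 1*24 = 84 - 24 = 60)
-65/188 - 270/k = -65/188 - 270/60 = -65*1/188 - 270*1/60 = -65/188 - 9/2 = -911/188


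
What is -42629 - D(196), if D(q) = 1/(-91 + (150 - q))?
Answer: -5840172/137 ≈ -42629.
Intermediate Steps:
D(q) = 1/(59 - q)
-42629 - D(196) = -42629 - (-1)/(-59 + 196) = -42629 - (-1)/137 = -42629 - 1*(-1/137) = -42629 + 1/137 = -5840172/137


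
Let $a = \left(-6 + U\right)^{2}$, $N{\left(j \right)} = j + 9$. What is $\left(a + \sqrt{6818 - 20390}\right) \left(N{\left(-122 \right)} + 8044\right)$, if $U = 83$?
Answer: $47022899 + 47586 i \sqrt{377} \approx 4.7023 \cdot 10^{7} + 9.2395 \cdot 10^{5} i$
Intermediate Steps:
$N{\left(j \right)} = 9 + j$
$a = 5929$ ($a = \left(-6 + 83\right)^{2} = 77^{2} = 5929$)
$\left(a + \sqrt{6818 - 20390}\right) \left(N{\left(-122 \right)} + 8044\right) = \left(5929 + \sqrt{6818 - 20390}\right) \left(\left(9 - 122\right) + 8044\right) = \left(5929 + \sqrt{-13572}\right) \left(-113 + 8044\right) = \left(5929 + 6 i \sqrt{377}\right) 7931 = 47022899 + 47586 i \sqrt{377}$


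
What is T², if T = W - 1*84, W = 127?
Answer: 1849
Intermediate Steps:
T = 43 (T = 127 - 1*84 = 127 - 84 = 43)
T² = 43² = 1849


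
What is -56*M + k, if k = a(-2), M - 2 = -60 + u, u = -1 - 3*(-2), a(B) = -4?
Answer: 2964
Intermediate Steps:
u = 5 (u = -1 + 6 = 5)
M = -53 (M = 2 + (-60 + 5) = 2 - 55 = -53)
k = -4
-56*M + k = -56*(-53) - 4 = 2968 - 4 = 2964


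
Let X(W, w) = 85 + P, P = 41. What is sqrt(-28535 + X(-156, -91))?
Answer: I*sqrt(28409) ≈ 168.55*I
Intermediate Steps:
X(W, w) = 126 (X(W, w) = 85 + 41 = 126)
sqrt(-28535 + X(-156, -91)) = sqrt(-28535 + 126) = sqrt(-28409) = I*sqrt(28409)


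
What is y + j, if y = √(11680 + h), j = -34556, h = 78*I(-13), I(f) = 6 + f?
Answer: -34556 + √11134 ≈ -34451.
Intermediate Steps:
h = -546 (h = 78*(6 - 13) = 78*(-7) = -546)
y = √11134 (y = √(11680 - 546) = √11134 ≈ 105.52)
y + j = √11134 - 34556 = -34556 + √11134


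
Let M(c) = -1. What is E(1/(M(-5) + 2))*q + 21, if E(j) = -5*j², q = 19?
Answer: -74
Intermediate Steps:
E(1/(M(-5) + 2))*q + 21 = -5/(-1 + 2)²*19 + 21 = -5*(1/1)²*19 + 21 = -5*1²*19 + 21 = -5*1*19 + 21 = -5*19 + 21 = -95 + 21 = -74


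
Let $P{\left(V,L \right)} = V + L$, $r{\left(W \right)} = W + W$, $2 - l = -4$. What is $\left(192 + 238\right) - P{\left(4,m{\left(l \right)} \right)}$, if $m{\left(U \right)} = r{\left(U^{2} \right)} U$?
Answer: $-6$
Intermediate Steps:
$l = 6$ ($l = 2 - -4 = 2 + 4 = 6$)
$r{\left(W \right)} = 2 W$
$m{\left(U \right)} = 2 U^{3}$ ($m{\left(U \right)} = 2 U^{2} U = 2 U^{3}$)
$P{\left(V,L \right)} = L + V$
$\left(192 + 238\right) - P{\left(4,m{\left(l \right)} \right)} = \left(192 + 238\right) - \left(2 \cdot 6^{3} + 4\right) = 430 - \left(2 \cdot 216 + 4\right) = 430 - \left(432 + 4\right) = 430 - 436 = -6$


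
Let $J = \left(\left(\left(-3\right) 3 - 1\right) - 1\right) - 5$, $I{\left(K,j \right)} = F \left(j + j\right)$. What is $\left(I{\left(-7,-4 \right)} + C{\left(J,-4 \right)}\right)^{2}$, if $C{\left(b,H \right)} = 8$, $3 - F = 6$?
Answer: $1024$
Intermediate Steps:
$F = -3$ ($F = 3 - 6 = -3$)
$I{\left(K,j \right)} = - 6 j$ ($I{\left(K,j \right)} = - 3 \left(j + j\right) = - 3 \cdot 2 j = - 6 j$)
$J = -16$ ($J = \left(\left(-9 - 1\right) - 1\right) - 5 = \left(-10 - 1\right) - 5 = -11 - 5 = -16$)
$\left(I{\left(-7,-4 \right)} + C{\left(J,-4 \right)}\right)^{2} = \left(\left(-6\right) \left(-4\right) + 8\right)^{2} = \left(24 + 8\right)^{2} = 32^{2} = 1024$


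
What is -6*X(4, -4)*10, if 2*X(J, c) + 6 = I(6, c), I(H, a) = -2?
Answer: 240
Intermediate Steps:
X(J, c) = -4 (X(J, c) = -3 + (1/2)*(-2) = -3 - 1 = -4)
-6*X(4, -4)*10 = -6*(-4)*10 = 24*10 = 240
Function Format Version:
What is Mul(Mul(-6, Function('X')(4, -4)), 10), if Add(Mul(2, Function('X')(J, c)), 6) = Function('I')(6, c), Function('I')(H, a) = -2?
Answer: 240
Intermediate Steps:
Function('X')(J, c) = -4 (Function('X')(J, c) = Add(-3, Mul(Rational(1, 2), -2)) = Add(-3, -1) = -4)
Mul(Mul(-6, Function('X')(4, -4)), 10) = Mul(Mul(-6, -4), 10) = Mul(24, 10) = 240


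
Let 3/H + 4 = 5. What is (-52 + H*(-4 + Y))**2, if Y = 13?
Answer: 625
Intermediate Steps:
H = 3 (H = 3/(-4 + 5) = 3/1 = 3*1 = 3)
(-52 + H*(-4 + Y))**2 = (-52 + 3*(-4 + 13))**2 = (-52 + 3*9)**2 = (-52 + 27)**2 = (-25)**2 = 625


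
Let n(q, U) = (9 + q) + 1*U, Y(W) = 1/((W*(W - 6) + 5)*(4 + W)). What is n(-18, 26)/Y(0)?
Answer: 340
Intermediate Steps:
Y(W) = 1/((4 + W)*(5 + W*(-6 + W))) (Y(W) = 1/((W*(-6 + W) + 5)*(4 + W)) = 1/((5 + W*(-6 + W))*(4 + W)) = 1/((4 + W)*(5 + W*(-6 + W))))
n(q, U) = 9 + U + q (n(q, U) = (9 + q) + U = 9 + U + q)
n(-18, 26)/Y(0) = (9 + 26 - 18)/(1/(20 + 0³ - 19*0 - 2*0²)) = 17/(1/(20 + 0 + 0 - 2*0)) = 17/(1/(20 + 0 + 0 + 0)) = 17/(1/20) = 17*20 = 340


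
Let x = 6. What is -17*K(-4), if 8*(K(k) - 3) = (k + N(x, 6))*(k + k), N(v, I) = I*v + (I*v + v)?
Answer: 1207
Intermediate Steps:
N(v, I) = v + 2*I*v (N(v, I) = I*v + (v + I*v) = v + 2*I*v)
K(k) = 3 + k*(78 + k)/4 (K(k) = 3 + ((k + 6*(1 + 2*6))*(k + k))/8 = 3 + ((k + 6*(1 + 12))*(2*k))/8 = 3 + ((k + 6*13)*(2*k))/8 = 3 + ((k + 78)*(2*k))/8 = 3 + ((78 + k)*(2*k))/8 = 3 + (2*k*(78 + k))/8 = 3 + k*(78 + k)/4)
-17*K(-4) = -17*(3 + (¼)*(-4)² + (39/2)*(-4)) = -17*(3 + (¼)*16 - 78) = -17*(3 + 4 - 78) = -17*(-71) = 1207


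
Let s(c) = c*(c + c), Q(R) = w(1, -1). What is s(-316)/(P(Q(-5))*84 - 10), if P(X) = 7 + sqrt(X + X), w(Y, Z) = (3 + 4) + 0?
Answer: 28858384/58825 - 4193952*sqrt(14)/58825 ≈ 223.82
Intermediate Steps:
w(Y, Z) = 7 (w(Y, Z) = 7 + 0 = 7)
Q(R) = 7
P(X) = 7 + sqrt(2)*sqrt(X) (P(X) = 7 + sqrt(2*X) = 7 + sqrt(2)*sqrt(X))
s(c) = 2*c**2 (s(c) = c*(2*c) = 2*c**2)
s(-316)/(P(Q(-5))*84 - 10) = (2*(-316)**2)/((7 + sqrt(2)*sqrt(7))*84 - 10) = (2*99856)/((7 + sqrt(14))*84 - 10) = 199712/((588 + 84*sqrt(14)) - 10) = 199712/(578 + 84*sqrt(14))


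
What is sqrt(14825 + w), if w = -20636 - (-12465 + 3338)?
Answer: 2*sqrt(829) ≈ 57.585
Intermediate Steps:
w = -11509 (w = -20636 - 1*(-9127) = -20636 + 9127 = -11509)
sqrt(14825 + w) = sqrt(14825 - 11509) = sqrt(3316) = 2*sqrt(829)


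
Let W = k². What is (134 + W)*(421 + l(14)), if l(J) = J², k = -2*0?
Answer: 82678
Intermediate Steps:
k = 0
W = 0 (W = 0² = 0)
(134 + W)*(421 + l(14)) = (134 + 0)*(421 + 14²) = 134*(421 + 196) = 134*617 = 82678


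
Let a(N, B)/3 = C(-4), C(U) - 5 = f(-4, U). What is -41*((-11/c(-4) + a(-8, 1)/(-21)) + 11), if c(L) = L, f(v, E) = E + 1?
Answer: -15457/28 ≈ -552.04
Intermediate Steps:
f(v, E) = 1 + E
C(U) = 6 + U (C(U) = 5 + (1 + U) = 6 + U)
a(N, B) = 6 (a(N, B) = 3*(6 - 4) = 3*2 = 6)
-41*((-11/c(-4) + a(-8, 1)/(-21)) + 11) = -41*((-11/(-4) + 6/(-21)) + 11) = -41*((-11*(-¼) + 6*(-1/21)) + 11) = -41*((11/4 - 2/7) + 11) = -41*(69/28 + 11) = -41*377/28 = -15457/28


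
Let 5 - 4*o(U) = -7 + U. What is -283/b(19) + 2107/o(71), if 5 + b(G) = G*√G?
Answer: -57680437/403206 - 5377*√19/6834 ≈ -146.48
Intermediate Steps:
o(U) = 3 - U/4 (o(U) = 5/4 - (-7 + U)/4 = 5/4 + (7/4 - U/4) = 3 - U/4)
b(G) = -5 + G^(3/2) (b(G) = -5 + G*√G = -5 + G^(3/2))
-283/b(19) + 2107/o(71) = -283/(-5 + 19^(3/2)) + 2107/(3 - ¼*71) = -283/(-5 + 19*√19) + 2107/(3 - 71/4) = -283/(-5 + 19*√19) + 2107/(-59/4) = -283/(-5 + 19*√19) + 2107*(-4/59) = -283/(-5 + 19*√19) - 8428/59 = -8428/59 - 283/(-5 + 19*√19)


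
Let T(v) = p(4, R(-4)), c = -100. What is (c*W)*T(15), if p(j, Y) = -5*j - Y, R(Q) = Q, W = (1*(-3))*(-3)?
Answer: 14400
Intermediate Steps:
W = 9 (W = -3*(-3) = 9)
p(j, Y) = -Y - 5*j
T(v) = -16 (T(v) = -1*(-4) - 5*4 = 4 - 20 = -16)
(c*W)*T(15) = -100*9*(-16) = -900*(-16) = 14400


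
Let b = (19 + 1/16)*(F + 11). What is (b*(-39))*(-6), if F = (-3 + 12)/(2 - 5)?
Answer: 35685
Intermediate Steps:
F = -3 (F = 9/(-3) = 9*(-1/3) = -3)
b = 305/2 (b = (19 + 1/16)*(-3 + 11) = (19 + 1/16)*8 = (305/16)*8 = 305/2 ≈ 152.50)
(b*(-39))*(-6) = ((305/2)*(-39))*(-6) = -11895/2*(-6) = 35685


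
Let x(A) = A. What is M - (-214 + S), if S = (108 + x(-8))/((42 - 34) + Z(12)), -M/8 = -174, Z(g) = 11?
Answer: 30414/19 ≈ 1600.7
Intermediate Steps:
M = 1392 (M = -8*(-174) = 1392)
S = 100/19 (S = (108 - 8)/((42 - 34) + 11) = 100/(8 + 11) = 100/19 ≈ 5.2632)
M - (-214 + S) = 1392 - (-214 + 100/19) = 1392 - 1*(-3966/19) = 1392 + 3966/19 = 30414/19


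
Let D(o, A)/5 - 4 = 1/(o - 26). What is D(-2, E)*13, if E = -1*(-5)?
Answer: 7215/28 ≈ 257.68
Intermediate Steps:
E = 5
D(o, A) = 20 + 5/(-26 + o) (D(o, A) = 20 + 5/(o - 26) = 20 + 5/(-26 + o))
D(-2, E)*13 = (5*(-103 + 4*(-2))/(-26 - 2))*13 = (5*(-103 - 8)/(-28))*13 = (5*(-1/28)*(-111))*13 = (555/28)*13 = 7215/28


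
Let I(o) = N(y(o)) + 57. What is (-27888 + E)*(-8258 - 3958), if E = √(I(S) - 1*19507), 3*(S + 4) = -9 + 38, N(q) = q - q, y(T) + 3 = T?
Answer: 340679808 - 61080*I*√778 ≈ 3.4068e+8 - 1.7037e+6*I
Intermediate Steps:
y(T) = -3 + T
N(q) = 0
S = 17/3 (S = -4 + (-9 + 38)/3 = -4 + (⅓)*29 = -4 + 29/3 = 17/3 ≈ 5.6667)
I(o) = 57 (I(o) = 0 + 57 = 57)
E = 5*I*√778 (E = √(57 - 1*19507) = √(57 - 19507) = √(-19450) = 5*I*√778 ≈ 139.46*I)
(-27888 + E)*(-8258 - 3958) = (-27888 + 5*I*√778)*(-8258 - 3958) = (-27888 + 5*I*√778)*(-12216) = 340679808 - 61080*I*√778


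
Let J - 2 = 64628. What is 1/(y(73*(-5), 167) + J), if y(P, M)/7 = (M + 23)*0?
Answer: 1/64630 ≈ 1.5473e-5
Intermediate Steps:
y(P, M) = 0 (y(P, M) = 7*((M + 23)*0) = 7*((23 + M)*0) = 7*0 = 0)
J = 64630 (J = 2 + 64628 = 64630)
1/(y(73*(-5), 167) + J) = 1/(0 + 64630) = 1/64630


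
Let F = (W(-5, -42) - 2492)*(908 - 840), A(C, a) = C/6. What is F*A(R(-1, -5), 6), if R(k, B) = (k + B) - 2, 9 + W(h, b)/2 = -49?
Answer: 709376/3 ≈ 2.3646e+5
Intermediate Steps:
W(h, b) = -116 (W(h, b) = -18 + 2*(-49) = -18 - 98 = -116)
R(k, B) = -2 + B + k (R(k, B) = (B + k) - 2 = -2 + B + k)
A(C, a) = C/6 (A(C, a) = C*(⅙) = C/6)
F = -177344 (F = (-116 - 2492)*(908 - 840) = -2608*68 = -177344)
F*A(R(-1, -5), 6) = -88672*(-2 - 5 - 1)/3 = -88672*(-8)/3 = -177344*(-4/3) = 709376/3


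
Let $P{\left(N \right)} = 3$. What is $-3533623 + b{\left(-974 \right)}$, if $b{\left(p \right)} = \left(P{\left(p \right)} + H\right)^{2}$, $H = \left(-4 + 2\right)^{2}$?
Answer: $-3533574$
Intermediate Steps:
$H = 4$ ($H = \left(-2\right)^{2} = 4$)
$b{\left(p \right)} = 49$ ($b{\left(p \right)} = \left(3 + 4\right)^{2} = 7^{2} = 49$)
$-3533623 + b{\left(-974 \right)} = -3533623 + 49 = -3533574$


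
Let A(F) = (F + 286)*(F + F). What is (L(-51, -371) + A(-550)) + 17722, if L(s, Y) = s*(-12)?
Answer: 308734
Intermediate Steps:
L(s, Y) = -12*s
A(F) = 2*F*(286 + F) (A(F) = (286 + F)*(2*F) = 2*F*(286 + F))
(L(-51, -371) + A(-550)) + 17722 = (-12*(-51) + 2*(-550)*(286 - 550)) + 17722 = (612 + 2*(-550)*(-264)) + 17722 = (612 + 290400) + 17722 = 291012 + 17722 = 308734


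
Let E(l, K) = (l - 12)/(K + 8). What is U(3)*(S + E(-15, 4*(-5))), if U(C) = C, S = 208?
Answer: 2523/4 ≈ 630.75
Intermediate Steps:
E(l, K) = (-12 + l)/(8 + K)
U(3)*(S + E(-15, 4*(-5))) = 3*(208 + (-12 - 15)/(8 + 4*(-5))) = 3*(208 - 27/(8 - 20)) = 3*(208 - 27/(-12)) = 3*(208 - 1/12*(-27)) = 3*(208 + 9/4) = 3*(841/4) = 2523/4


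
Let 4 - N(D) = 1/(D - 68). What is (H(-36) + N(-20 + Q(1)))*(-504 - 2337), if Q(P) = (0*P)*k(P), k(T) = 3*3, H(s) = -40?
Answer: 8997447/88 ≈ 1.0224e+5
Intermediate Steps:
k(T) = 9
Q(P) = 0 (Q(P) = (0*P)*9 = 0*9 = 0)
N(D) = 4 - 1/(-68 + D) (N(D) = 4 - 1/(D - 68) = 4 - 1/(-68 + D))
(H(-36) + N(-20 + Q(1)))*(-504 - 2337) = (-40 + (-273 + 4*(-20 + 0))/(-68 + (-20 + 0)))*(-504 - 2337) = (-40 + (-273 + 4*(-20))/(-68 - 20))*(-2841) = (-40 + (-273 - 80)/(-88))*(-2841) = (-40 - 1/88*(-353))*(-2841) = (-40 + 353/88)*(-2841) = -3167/88*(-2841) = 8997447/88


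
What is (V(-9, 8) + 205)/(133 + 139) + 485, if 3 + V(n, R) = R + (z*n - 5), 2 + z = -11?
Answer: 66121/136 ≈ 486.18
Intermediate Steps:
z = -13 (z = -2 - 11 = -13)
V(n, R) = -8 + R - 13*n (V(n, R) = -3 + (R + (-13*n - 5)) = -3 + (R + (-5 - 13*n)) = -3 + (-5 + R - 13*n) = -8 + R - 13*n)
(V(-9, 8) + 205)/(133 + 139) + 485 = ((-8 + 8 - 13*(-9)) + 205)/(133 + 139) + 485 = ((-8 + 8 + 117) + 205)/272 + 485 = (117 + 205)*(1/272) + 485 = 322*(1/272) + 485 = 161/136 + 485 = 66121/136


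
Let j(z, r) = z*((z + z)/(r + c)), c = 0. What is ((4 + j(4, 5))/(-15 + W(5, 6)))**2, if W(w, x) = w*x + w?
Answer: 169/625 ≈ 0.27040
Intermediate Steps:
W(w, x) = w + w*x
j(z, r) = 2*z**2/r (j(z, r) = z*((z + z)/(r + 0)) = z*((2*z)/r) = z*(2*z/r) = 2*z**2/r)
((4 + j(4, 5))/(-15 + W(5, 6)))**2 = ((4 + 2*4**2/5)/(-15 + 5*(1 + 6)))**2 = ((4 + 2*(1/5)*16)/(-15 + 5*7))**2 = ((4 + 32/5)/(-15 + 35))**2 = ((52/5)/20)**2 = ((52/5)*(1/20))**2 = (13/25)**2 = 169/625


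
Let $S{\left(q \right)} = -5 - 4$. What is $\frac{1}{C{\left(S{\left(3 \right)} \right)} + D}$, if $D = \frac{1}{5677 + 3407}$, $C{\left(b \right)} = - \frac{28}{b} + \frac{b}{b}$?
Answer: $\frac{27252}{112039} \approx 0.24324$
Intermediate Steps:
$S{\left(q \right)} = -9$ ($S{\left(q \right)} = -5 - 4 = -9$)
$C{\left(b \right)} = 1 - \frac{28}{b}$ ($C{\left(b \right)} = - \frac{28}{b} + 1 = 1 - \frac{28}{b}$)
$D = \frac{1}{9084} \approx 0.00011008$
$\frac{1}{C{\left(S{\left(3 \right)} \right)} + D} = \frac{1}{\frac{-28 - 9}{-9} + \frac{1}{9084}} = \frac{1}{\left(- \frac{1}{9}\right) \left(-37\right) + \frac{1}{9084}} = \frac{1}{\frac{37}{9} + \frac{1}{9084}} = \frac{1}{\frac{112039}{27252}} = \frac{27252}{112039}$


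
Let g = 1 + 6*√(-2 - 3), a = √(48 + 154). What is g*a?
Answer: √202 + 6*I*√1010 ≈ 14.213 + 190.68*I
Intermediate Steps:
a = √202 ≈ 14.213
g = 1 + 6*I*√5 (g = 1 + 6*√(-5) = 1 + 6*(I*√5) = 1 + 6*I*√5 ≈ 1.0 + 13.416*I)
g*a = (1 + 6*I*√5)*√202 = √202*(1 + 6*I*√5)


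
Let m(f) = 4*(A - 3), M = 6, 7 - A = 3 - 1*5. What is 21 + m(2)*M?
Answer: 165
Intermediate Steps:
A = 9 (A = 7 - (3 - 1*5) = 7 - (3 - 5) = 7 - 1*(-2) = 7 + 2 = 9)
m(f) = 24 (m(f) = 4*(9 - 3) = 4*6 = 24)
21 + m(2)*M = 21 + 24*6 = 21 + 144 = 165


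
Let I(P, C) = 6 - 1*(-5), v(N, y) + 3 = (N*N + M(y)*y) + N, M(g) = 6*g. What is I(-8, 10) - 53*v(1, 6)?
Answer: -11384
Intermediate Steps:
v(N, y) = -3 + N + N² + 6*y² (v(N, y) = -3 + ((N*N + (6*y)*y) + N) = -3 + ((N² + 6*y²) + N) = -3 + (N + N² + 6*y²) = -3 + N + N² + 6*y²)
I(P, C) = 11 (I(P, C) = 6 + 5 = 11)
I(-8, 10) - 53*v(1, 6) = 11 - 53*(-3 + 1 + 1² + 6*6²) = 11 - 53*(-3 + 1 + 1 + 6*36) = 11 - 53*(-3 + 1 + 1 + 216) = 11 - 53*215 = 11 - 11395 = -11384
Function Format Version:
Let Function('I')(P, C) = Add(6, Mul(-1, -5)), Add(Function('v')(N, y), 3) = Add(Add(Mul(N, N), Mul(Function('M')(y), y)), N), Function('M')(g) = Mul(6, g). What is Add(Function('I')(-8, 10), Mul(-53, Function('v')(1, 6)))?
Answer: -11384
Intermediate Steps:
Function('v')(N, y) = Add(-3, N, Pow(N, 2), Mul(6, Pow(y, 2))) (Function('v')(N, y) = Add(-3, Add(Add(Mul(N, N), Mul(Mul(6, y), y)), N)) = Add(-3, Add(Add(Pow(N, 2), Mul(6, Pow(y, 2))), N)) = Add(-3, Add(N, Pow(N, 2), Mul(6, Pow(y, 2)))) = Add(-3, N, Pow(N, 2), Mul(6, Pow(y, 2))))
Function('I')(P, C) = 11 (Function('I')(P, C) = Add(6, 5) = 11)
Add(Function('I')(-8, 10), Mul(-53, Function('v')(1, 6))) = Add(11, Mul(-53, Add(-3, 1, Pow(1, 2), Mul(6, Pow(6, 2))))) = Add(11, Mul(-53, Add(-3, 1, 1, Mul(6, 36)))) = Add(11, Mul(-53, Add(-3, 1, 1, 216))) = Add(11, Mul(-53, 215)) = Add(11, -11395) = -11384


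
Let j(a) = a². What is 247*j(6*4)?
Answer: 142272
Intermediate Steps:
247*j(6*4) = 247*(6*4)² = 247*24² = 247*576 = 142272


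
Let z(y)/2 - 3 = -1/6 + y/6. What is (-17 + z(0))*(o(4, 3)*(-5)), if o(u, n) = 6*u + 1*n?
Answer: 1530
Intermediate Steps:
o(u, n) = n + 6*u (o(u, n) = 6*u + n = n + 6*u)
z(y) = 17/3 + y/3 (z(y) = 6 + 2*(-1/6 + y/6) = 6 + (-1/3 + y/3) = 17/3 + y/3)
(-17 + z(0))*(o(4, 3)*(-5)) = (-17 + (17/3 + (1/3)*0))*((3 + 6*4)*(-5)) = (-17 + (17/3 + 0))*((3 + 24)*(-5)) = (-17 + 17/3)*(27*(-5)) = -34/3*(-135) = 1530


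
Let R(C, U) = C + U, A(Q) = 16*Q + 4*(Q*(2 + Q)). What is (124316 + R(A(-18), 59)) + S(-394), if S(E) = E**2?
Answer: 280475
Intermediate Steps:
A(Q) = 16*Q + 4*Q*(2 + Q)
(124316 + R(A(-18), 59)) + S(-394) = (124316 + (4*(-18)*(6 - 18) + 59)) + (-394)**2 = (124316 + (4*(-18)*(-12) + 59)) + 155236 = (124316 + (864 + 59)) + 155236 = (124316 + 923) + 155236 = 125239 + 155236 = 280475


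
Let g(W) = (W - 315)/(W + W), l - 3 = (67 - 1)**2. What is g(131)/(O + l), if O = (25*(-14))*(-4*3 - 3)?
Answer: -92/1258779 ≈ -7.3087e-5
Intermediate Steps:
l = 4359 (l = 3 + (67 - 1)**2 = 3 + 66**2 = 3 + 4356 = 4359)
g(W) = (-315 + W)/(2*W) (g(W) = (-315 + W)/((2*W)) = (-315 + W)*(1/(2*W)) = (-315 + W)/(2*W))
O = 5250 (O = -350*(-12 - 3) = -350*(-15) = 5250)
g(131)/(O + l) = ((1/2)*(-315 + 131)/131)/(5250 + 4359) = ((1/2)*(1/131)*(-184))/9609 = -92/131*1/9609 = -92/1258779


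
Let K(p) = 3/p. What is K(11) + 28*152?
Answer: 46819/11 ≈ 4256.3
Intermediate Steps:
K(11) + 28*152 = 3/11 + 28*152 = 3*(1/11) + 4256 = 3/11 + 4256 = 46819/11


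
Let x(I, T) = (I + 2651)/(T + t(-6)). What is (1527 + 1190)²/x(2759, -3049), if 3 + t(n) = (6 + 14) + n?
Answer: -11213393191/2705 ≈ -4.1454e+6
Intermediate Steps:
t(n) = 17 + n (t(n) = -3 + ((6 + 14) + n) = -3 + (20 + n) = 17 + n)
x(I, T) = (2651 + I)/(11 + T) (x(I, T) = (I + 2651)/(T + (17 - 6)) = (2651 + I)/(T + 11) = (2651 + I)/(11 + T))
(1527 + 1190)²/x(2759, -3049) = (1527 + 1190)²/(((2651 + 2759)/(11 - 3049))) = 2717²/((5410/(-3038))) = 7382089/((-1/3038*5410)) = 7382089/(-2705/1519) = 7382089*(-1519/2705) = -11213393191/2705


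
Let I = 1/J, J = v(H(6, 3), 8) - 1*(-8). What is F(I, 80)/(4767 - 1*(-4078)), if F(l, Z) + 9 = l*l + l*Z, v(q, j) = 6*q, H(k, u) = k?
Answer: -13903/17123920 ≈ -0.00081191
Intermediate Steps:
J = 44 (J = 6*6 - 1*(-8) = 36 + 8 = 44)
I = 1/44 ≈ 0.022727
F(l, Z) = -9 + l² + Z*l (F(l, Z) = -9 + (l*l + l*Z) = -9 + (l² + Z*l) = -9 + l² + Z*l)
F(I, 80)/(4767 - 1*(-4078)) = (-9 + (1/44)² + 80*(1/44))/(4767 - 1*(-4078)) = (-9 + 1/1936 + 20/11)/(4767 + 4078) = -13903/1936/8845 = -13903/1936*1/8845 = -13903/17123920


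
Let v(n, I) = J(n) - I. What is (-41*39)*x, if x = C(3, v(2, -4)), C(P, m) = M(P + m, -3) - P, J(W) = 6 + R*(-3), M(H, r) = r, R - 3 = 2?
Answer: 9594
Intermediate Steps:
R = 5 (R = 3 + 2 = 5)
J(W) = -9 (J(W) = 6 + 5*(-3) = 6 - 15 = -9)
v(n, I) = -9 - I
C(P, m) = -3 - P
x = -6 (x = -3 - 1*3 = -3 - 3 = -6)
(-41*39)*x = -41*39*(-6) = -1599*(-6) = 9594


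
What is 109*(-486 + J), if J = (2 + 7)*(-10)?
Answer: -62784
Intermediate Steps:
J = -90 (J = 9*(-10) = -90)
109*(-486 + J) = 109*(-486 - 90) = 109*(-576) = -62784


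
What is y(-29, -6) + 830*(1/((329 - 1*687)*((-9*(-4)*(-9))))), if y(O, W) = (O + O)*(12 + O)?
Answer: 57184471/57996 ≈ 986.01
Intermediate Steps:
y(O, W) = 2*O*(12 + O) (y(O, W) = (2*O)*(12 + O) = 2*O*(12 + O))
y(-29, -6) + 830*(1/((329 - 1*687)*((-9*(-4)*(-9))))) = 2*(-29)*(12 - 29) + 830*(1/((329 - 1*687)*((-9*(-4)*(-9))))) = 2*(-29)*(-17) + 830*(1/((329 - 687)*((36*(-9))))) = 986 + 830*(1/(-358*(-324))) = 986 + 830*(-1/358*(-1/324)) = 986 + 830*(1/115992) = 986 + 415/57996 = 57184471/57996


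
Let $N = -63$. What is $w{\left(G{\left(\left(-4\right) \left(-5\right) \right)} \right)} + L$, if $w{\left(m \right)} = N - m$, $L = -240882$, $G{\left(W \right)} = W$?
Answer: $-240965$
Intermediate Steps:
$w{\left(m \right)} = -63 - m$
$w{\left(G{\left(\left(-4\right) \left(-5\right) \right)} \right)} + L = \left(-63 - \left(-4\right) \left(-5\right)\right) - 240882 = \left(-63 - 20\right) - 240882 = -83 - 240882 = -240965$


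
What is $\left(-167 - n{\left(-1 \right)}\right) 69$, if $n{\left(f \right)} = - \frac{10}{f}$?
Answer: $-12213$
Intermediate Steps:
$\left(-167 - n{\left(-1 \right)}\right) 69 = \left(-167 - - \frac{10}{-1}\right) 69 = \left(-167 - \left(-10\right) \left(-1\right)\right) 69 = \left(-167 - 10\right) 69 = \left(-177\right) 69 = -12213$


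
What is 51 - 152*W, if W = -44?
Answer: 6739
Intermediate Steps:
51 - 152*W = 51 - 152*(-44) = 51 + 6688 = 6739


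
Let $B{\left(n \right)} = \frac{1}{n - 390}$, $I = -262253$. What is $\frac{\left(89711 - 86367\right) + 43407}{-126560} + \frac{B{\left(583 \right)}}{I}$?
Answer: $- \frac{2366293997139}{6405812758240} \approx -0.3694$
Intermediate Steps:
$B{\left(n \right)} = \frac{1}{-390 + n}$
$\frac{\left(89711 - 86367\right) + 43407}{-126560} + \frac{B{\left(583 \right)}}{I} = \frac{\left(89711 - 86367\right) + 43407}{-126560} + \frac{1}{\left(-390 + 583\right) \left(-262253\right)} = \left(\left(89711 - 86367\right) + 43407\right) \left(- \frac{1}{126560}\right) + \frac{1}{193} \left(- \frac{1}{262253}\right) = \left(3344 + 43407\right) \left(- \frac{1}{126560}\right) + \frac{1}{193} \left(- \frac{1}{262253}\right) = 46751 \left(- \frac{1}{126560}\right) - \frac{1}{50614829} = - \frac{46751}{126560} - \frac{1}{50614829} = - \frac{2366293997139}{6405812758240}$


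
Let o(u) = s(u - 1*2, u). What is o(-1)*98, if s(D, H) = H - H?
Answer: 0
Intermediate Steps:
s(D, H) = 0
o(u) = 0
o(-1)*98 = 0*98 = 0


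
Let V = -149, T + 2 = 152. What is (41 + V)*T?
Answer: -16200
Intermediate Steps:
T = 150 (T = -2 + 152 = 150)
(41 + V)*T = (41 - 149)*150 = -108*150 = -16200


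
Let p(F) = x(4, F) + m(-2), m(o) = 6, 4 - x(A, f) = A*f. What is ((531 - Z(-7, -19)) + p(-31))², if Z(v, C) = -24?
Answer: 474721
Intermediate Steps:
x(A, f) = 4 - A*f
p(F) = 10 - 4*F (p(F) = (4 - 1*4*F) + 6 = (4 - 4*F) + 6 = 10 - 4*F)
((531 - Z(-7, -19)) + p(-31))² = ((531 - 1*(-24)) + (10 - 4*(-31)))² = ((531 + 24) + (10 + 124))² = (555 + 134)² = 689² = 474721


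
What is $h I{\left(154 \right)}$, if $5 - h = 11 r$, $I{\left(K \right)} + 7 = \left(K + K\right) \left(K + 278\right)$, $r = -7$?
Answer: $10910018$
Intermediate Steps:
$I{\left(K \right)} = -7 + 2 K \left(278 + K\right)$ ($I{\left(K \right)} = -7 + \left(K + K\right) \left(K + 278\right) = -7 + 2 K \left(278 + K\right)$)
$h = 82$ ($h = 5 - 11 \left(-7\right) = 5 - -77 = 5 + 77 = 82$)
$h I{\left(154 \right)} = 82 \left(-7 + 2 \cdot 154^{2} + 556 \cdot 154\right) = 82 \left(-7 + 2 \cdot 23716 + 85624\right) = 82 \left(-7 + 47432 + 85624\right) = 82 \cdot 133049 = 10910018$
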